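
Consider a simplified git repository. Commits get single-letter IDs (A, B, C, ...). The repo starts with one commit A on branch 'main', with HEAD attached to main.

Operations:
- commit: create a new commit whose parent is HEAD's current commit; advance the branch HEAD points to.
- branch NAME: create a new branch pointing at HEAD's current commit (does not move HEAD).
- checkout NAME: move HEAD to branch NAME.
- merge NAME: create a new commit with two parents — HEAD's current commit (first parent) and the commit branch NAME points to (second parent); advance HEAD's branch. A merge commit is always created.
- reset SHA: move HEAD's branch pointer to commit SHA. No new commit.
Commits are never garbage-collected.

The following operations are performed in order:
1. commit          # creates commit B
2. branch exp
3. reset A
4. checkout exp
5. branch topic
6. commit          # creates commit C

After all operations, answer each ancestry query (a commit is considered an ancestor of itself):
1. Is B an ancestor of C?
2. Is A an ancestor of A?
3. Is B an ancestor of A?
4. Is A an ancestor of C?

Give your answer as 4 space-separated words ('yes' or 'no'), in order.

Answer: yes yes no yes

Derivation:
After op 1 (commit): HEAD=main@B [main=B]
After op 2 (branch): HEAD=main@B [exp=B main=B]
After op 3 (reset): HEAD=main@A [exp=B main=A]
After op 4 (checkout): HEAD=exp@B [exp=B main=A]
After op 5 (branch): HEAD=exp@B [exp=B main=A topic=B]
After op 6 (commit): HEAD=exp@C [exp=C main=A topic=B]
ancestors(C) = {A,B,C}; B in? yes
ancestors(A) = {A}; A in? yes
ancestors(A) = {A}; B in? no
ancestors(C) = {A,B,C}; A in? yes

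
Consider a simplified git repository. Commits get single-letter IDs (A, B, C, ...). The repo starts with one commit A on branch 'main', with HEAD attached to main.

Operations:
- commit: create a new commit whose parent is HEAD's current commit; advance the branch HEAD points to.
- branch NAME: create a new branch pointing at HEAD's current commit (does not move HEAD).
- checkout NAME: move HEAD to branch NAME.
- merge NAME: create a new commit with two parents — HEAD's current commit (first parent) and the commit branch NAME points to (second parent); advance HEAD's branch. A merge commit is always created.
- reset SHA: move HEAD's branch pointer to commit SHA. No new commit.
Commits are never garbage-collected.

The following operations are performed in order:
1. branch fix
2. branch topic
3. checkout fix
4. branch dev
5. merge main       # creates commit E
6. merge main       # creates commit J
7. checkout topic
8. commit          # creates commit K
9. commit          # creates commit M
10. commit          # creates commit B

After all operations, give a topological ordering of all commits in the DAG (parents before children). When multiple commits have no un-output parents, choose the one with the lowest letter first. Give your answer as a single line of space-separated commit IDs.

After op 1 (branch): HEAD=main@A [fix=A main=A]
After op 2 (branch): HEAD=main@A [fix=A main=A topic=A]
After op 3 (checkout): HEAD=fix@A [fix=A main=A topic=A]
After op 4 (branch): HEAD=fix@A [dev=A fix=A main=A topic=A]
After op 5 (merge): HEAD=fix@E [dev=A fix=E main=A topic=A]
After op 6 (merge): HEAD=fix@J [dev=A fix=J main=A topic=A]
After op 7 (checkout): HEAD=topic@A [dev=A fix=J main=A topic=A]
After op 8 (commit): HEAD=topic@K [dev=A fix=J main=A topic=K]
After op 9 (commit): HEAD=topic@M [dev=A fix=J main=A topic=M]
After op 10 (commit): HEAD=topic@B [dev=A fix=J main=A topic=B]
commit A: parents=[]
commit B: parents=['M']
commit E: parents=['A', 'A']
commit J: parents=['E', 'A']
commit K: parents=['A']
commit M: parents=['K']

Answer: A E J K M B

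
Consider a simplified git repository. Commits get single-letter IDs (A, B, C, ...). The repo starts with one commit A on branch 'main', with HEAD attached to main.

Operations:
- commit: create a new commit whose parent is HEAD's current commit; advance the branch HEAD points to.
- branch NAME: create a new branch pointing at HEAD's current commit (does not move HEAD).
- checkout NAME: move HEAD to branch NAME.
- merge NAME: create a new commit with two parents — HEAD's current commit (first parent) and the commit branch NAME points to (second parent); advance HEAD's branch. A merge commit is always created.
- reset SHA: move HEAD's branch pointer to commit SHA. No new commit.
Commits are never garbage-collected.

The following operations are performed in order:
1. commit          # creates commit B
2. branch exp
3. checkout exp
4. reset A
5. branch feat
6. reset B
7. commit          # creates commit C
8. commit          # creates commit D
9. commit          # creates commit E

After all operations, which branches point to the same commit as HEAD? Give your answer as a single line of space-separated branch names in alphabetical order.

Answer: exp

Derivation:
After op 1 (commit): HEAD=main@B [main=B]
After op 2 (branch): HEAD=main@B [exp=B main=B]
After op 3 (checkout): HEAD=exp@B [exp=B main=B]
After op 4 (reset): HEAD=exp@A [exp=A main=B]
After op 5 (branch): HEAD=exp@A [exp=A feat=A main=B]
After op 6 (reset): HEAD=exp@B [exp=B feat=A main=B]
After op 7 (commit): HEAD=exp@C [exp=C feat=A main=B]
After op 8 (commit): HEAD=exp@D [exp=D feat=A main=B]
After op 9 (commit): HEAD=exp@E [exp=E feat=A main=B]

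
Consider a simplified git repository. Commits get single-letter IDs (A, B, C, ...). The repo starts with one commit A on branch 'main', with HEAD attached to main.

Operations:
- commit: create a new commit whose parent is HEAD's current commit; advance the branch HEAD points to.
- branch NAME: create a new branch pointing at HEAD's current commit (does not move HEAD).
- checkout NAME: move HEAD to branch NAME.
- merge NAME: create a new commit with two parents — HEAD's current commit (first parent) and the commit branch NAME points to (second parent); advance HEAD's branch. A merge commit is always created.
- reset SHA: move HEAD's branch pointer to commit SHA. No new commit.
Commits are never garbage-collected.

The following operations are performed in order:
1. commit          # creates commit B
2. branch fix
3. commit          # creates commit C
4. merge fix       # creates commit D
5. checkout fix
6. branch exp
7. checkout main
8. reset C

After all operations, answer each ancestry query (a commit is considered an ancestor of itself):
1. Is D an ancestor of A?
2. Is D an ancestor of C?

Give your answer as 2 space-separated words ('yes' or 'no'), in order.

After op 1 (commit): HEAD=main@B [main=B]
After op 2 (branch): HEAD=main@B [fix=B main=B]
After op 3 (commit): HEAD=main@C [fix=B main=C]
After op 4 (merge): HEAD=main@D [fix=B main=D]
After op 5 (checkout): HEAD=fix@B [fix=B main=D]
After op 6 (branch): HEAD=fix@B [exp=B fix=B main=D]
After op 7 (checkout): HEAD=main@D [exp=B fix=B main=D]
After op 8 (reset): HEAD=main@C [exp=B fix=B main=C]
ancestors(A) = {A}; D in? no
ancestors(C) = {A,B,C}; D in? no

Answer: no no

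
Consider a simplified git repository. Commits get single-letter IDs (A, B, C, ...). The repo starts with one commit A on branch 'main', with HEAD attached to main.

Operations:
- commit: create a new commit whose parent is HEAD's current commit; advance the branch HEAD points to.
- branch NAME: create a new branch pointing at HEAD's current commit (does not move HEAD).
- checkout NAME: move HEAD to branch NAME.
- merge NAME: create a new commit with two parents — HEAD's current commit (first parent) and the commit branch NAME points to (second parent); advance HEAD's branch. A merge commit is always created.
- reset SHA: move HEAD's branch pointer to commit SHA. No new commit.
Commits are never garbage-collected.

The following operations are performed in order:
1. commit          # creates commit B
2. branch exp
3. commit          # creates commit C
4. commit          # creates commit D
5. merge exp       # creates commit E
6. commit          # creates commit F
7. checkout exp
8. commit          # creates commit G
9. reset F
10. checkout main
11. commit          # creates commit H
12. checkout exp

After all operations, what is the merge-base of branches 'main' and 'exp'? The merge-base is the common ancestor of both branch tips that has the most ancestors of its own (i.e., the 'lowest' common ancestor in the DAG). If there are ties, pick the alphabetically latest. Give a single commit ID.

Answer: F

Derivation:
After op 1 (commit): HEAD=main@B [main=B]
After op 2 (branch): HEAD=main@B [exp=B main=B]
After op 3 (commit): HEAD=main@C [exp=B main=C]
After op 4 (commit): HEAD=main@D [exp=B main=D]
After op 5 (merge): HEAD=main@E [exp=B main=E]
After op 6 (commit): HEAD=main@F [exp=B main=F]
After op 7 (checkout): HEAD=exp@B [exp=B main=F]
After op 8 (commit): HEAD=exp@G [exp=G main=F]
After op 9 (reset): HEAD=exp@F [exp=F main=F]
After op 10 (checkout): HEAD=main@F [exp=F main=F]
After op 11 (commit): HEAD=main@H [exp=F main=H]
After op 12 (checkout): HEAD=exp@F [exp=F main=H]
ancestors(main=H): ['A', 'B', 'C', 'D', 'E', 'F', 'H']
ancestors(exp=F): ['A', 'B', 'C', 'D', 'E', 'F']
common: ['A', 'B', 'C', 'D', 'E', 'F']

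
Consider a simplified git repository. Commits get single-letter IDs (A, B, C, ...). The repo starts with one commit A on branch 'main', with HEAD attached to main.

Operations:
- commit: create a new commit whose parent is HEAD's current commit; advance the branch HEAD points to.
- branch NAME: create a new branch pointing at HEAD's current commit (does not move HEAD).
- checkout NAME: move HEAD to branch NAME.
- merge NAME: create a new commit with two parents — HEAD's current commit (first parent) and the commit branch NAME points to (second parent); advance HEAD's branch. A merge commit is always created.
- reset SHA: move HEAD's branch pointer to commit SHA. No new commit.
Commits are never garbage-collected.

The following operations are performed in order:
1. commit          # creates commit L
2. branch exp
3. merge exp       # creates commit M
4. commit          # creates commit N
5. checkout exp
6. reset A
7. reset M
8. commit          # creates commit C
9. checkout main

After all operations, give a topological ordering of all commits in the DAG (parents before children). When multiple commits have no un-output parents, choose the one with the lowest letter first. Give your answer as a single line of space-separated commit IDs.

Answer: A L M C N

Derivation:
After op 1 (commit): HEAD=main@L [main=L]
After op 2 (branch): HEAD=main@L [exp=L main=L]
After op 3 (merge): HEAD=main@M [exp=L main=M]
After op 4 (commit): HEAD=main@N [exp=L main=N]
After op 5 (checkout): HEAD=exp@L [exp=L main=N]
After op 6 (reset): HEAD=exp@A [exp=A main=N]
After op 7 (reset): HEAD=exp@M [exp=M main=N]
After op 8 (commit): HEAD=exp@C [exp=C main=N]
After op 9 (checkout): HEAD=main@N [exp=C main=N]
commit A: parents=[]
commit C: parents=['M']
commit L: parents=['A']
commit M: parents=['L', 'L']
commit N: parents=['M']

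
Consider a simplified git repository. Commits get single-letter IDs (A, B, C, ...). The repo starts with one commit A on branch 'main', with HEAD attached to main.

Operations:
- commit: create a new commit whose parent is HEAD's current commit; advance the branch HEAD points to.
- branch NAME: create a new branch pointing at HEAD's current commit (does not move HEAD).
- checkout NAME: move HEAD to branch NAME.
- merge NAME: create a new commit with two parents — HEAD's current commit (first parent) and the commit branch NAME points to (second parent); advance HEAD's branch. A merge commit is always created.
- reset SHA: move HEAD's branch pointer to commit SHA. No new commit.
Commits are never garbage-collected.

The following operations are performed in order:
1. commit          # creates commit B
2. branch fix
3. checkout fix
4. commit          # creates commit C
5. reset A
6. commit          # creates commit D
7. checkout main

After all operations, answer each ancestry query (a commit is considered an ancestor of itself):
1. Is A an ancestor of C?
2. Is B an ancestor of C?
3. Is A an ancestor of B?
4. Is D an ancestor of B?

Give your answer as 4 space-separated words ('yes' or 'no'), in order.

Answer: yes yes yes no

Derivation:
After op 1 (commit): HEAD=main@B [main=B]
After op 2 (branch): HEAD=main@B [fix=B main=B]
After op 3 (checkout): HEAD=fix@B [fix=B main=B]
After op 4 (commit): HEAD=fix@C [fix=C main=B]
After op 5 (reset): HEAD=fix@A [fix=A main=B]
After op 6 (commit): HEAD=fix@D [fix=D main=B]
After op 7 (checkout): HEAD=main@B [fix=D main=B]
ancestors(C) = {A,B,C}; A in? yes
ancestors(C) = {A,B,C}; B in? yes
ancestors(B) = {A,B}; A in? yes
ancestors(B) = {A,B}; D in? no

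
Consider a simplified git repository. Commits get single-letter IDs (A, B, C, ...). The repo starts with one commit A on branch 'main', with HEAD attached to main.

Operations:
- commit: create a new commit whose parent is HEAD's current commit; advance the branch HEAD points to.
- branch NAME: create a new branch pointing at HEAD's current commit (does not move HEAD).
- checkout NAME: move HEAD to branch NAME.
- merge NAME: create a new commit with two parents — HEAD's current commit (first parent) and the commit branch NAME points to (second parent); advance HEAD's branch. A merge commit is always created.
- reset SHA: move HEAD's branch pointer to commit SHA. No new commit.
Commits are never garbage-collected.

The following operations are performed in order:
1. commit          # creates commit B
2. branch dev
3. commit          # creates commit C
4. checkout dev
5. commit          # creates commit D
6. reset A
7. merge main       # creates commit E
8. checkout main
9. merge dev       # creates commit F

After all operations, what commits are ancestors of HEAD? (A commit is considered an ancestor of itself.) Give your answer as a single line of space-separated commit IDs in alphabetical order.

Answer: A B C E F

Derivation:
After op 1 (commit): HEAD=main@B [main=B]
After op 2 (branch): HEAD=main@B [dev=B main=B]
After op 3 (commit): HEAD=main@C [dev=B main=C]
After op 4 (checkout): HEAD=dev@B [dev=B main=C]
After op 5 (commit): HEAD=dev@D [dev=D main=C]
After op 6 (reset): HEAD=dev@A [dev=A main=C]
After op 7 (merge): HEAD=dev@E [dev=E main=C]
After op 8 (checkout): HEAD=main@C [dev=E main=C]
After op 9 (merge): HEAD=main@F [dev=E main=F]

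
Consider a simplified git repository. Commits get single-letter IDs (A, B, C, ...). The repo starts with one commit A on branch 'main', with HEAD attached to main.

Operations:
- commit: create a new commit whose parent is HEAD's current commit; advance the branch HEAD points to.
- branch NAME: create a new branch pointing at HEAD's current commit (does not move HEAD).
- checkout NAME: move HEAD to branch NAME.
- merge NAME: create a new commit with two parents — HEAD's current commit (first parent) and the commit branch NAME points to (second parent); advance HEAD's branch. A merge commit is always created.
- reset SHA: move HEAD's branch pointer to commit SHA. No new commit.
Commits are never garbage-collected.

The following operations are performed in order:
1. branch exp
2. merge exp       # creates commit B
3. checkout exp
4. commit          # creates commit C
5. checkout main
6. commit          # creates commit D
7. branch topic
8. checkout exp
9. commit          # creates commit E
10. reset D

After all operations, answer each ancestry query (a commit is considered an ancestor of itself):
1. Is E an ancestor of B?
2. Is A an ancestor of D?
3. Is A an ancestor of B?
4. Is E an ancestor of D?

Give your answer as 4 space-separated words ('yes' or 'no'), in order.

After op 1 (branch): HEAD=main@A [exp=A main=A]
After op 2 (merge): HEAD=main@B [exp=A main=B]
After op 3 (checkout): HEAD=exp@A [exp=A main=B]
After op 4 (commit): HEAD=exp@C [exp=C main=B]
After op 5 (checkout): HEAD=main@B [exp=C main=B]
After op 6 (commit): HEAD=main@D [exp=C main=D]
After op 7 (branch): HEAD=main@D [exp=C main=D topic=D]
After op 8 (checkout): HEAD=exp@C [exp=C main=D topic=D]
After op 9 (commit): HEAD=exp@E [exp=E main=D topic=D]
After op 10 (reset): HEAD=exp@D [exp=D main=D topic=D]
ancestors(B) = {A,B}; E in? no
ancestors(D) = {A,B,D}; A in? yes
ancestors(B) = {A,B}; A in? yes
ancestors(D) = {A,B,D}; E in? no

Answer: no yes yes no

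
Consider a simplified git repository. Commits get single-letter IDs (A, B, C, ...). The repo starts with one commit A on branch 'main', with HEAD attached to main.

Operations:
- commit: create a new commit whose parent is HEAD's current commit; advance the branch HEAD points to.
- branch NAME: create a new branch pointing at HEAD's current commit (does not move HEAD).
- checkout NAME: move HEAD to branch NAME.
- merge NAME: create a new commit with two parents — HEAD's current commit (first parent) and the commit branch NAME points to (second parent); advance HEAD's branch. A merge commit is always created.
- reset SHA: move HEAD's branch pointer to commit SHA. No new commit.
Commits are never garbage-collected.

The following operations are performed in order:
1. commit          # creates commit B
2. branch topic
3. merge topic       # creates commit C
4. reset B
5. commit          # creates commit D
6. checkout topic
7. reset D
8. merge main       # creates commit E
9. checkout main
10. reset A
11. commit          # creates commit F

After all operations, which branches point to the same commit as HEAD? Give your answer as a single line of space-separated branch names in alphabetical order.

Answer: main

Derivation:
After op 1 (commit): HEAD=main@B [main=B]
After op 2 (branch): HEAD=main@B [main=B topic=B]
After op 3 (merge): HEAD=main@C [main=C topic=B]
After op 4 (reset): HEAD=main@B [main=B topic=B]
After op 5 (commit): HEAD=main@D [main=D topic=B]
After op 6 (checkout): HEAD=topic@B [main=D topic=B]
After op 7 (reset): HEAD=topic@D [main=D topic=D]
After op 8 (merge): HEAD=topic@E [main=D topic=E]
After op 9 (checkout): HEAD=main@D [main=D topic=E]
After op 10 (reset): HEAD=main@A [main=A topic=E]
After op 11 (commit): HEAD=main@F [main=F topic=E]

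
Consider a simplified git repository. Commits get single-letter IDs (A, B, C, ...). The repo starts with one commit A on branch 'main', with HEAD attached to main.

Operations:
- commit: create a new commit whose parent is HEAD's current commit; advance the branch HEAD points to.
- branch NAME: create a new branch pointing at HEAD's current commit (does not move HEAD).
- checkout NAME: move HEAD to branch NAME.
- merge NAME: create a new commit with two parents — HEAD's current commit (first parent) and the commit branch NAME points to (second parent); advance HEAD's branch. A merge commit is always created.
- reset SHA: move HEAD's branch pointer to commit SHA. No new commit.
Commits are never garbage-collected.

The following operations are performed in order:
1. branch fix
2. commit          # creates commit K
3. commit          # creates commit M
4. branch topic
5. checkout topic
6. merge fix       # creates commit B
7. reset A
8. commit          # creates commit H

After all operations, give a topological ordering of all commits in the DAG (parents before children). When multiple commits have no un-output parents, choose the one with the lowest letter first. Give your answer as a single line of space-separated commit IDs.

Answer: A H K M B

Derivation:
After op 1 (branch): HEAD=main@A [fix=A main=A]
After op 2 (commit): HEAD=main@K [fix=A main=K]
After op 3 (commit): HEAD=main@M [fix=A main=M]
After op 4 (branch): HEAD=main@M [fix=A main=M topic=M]
After op 5 (checkout): HEAD=topic@M [fix=A main=M topic=M]
After op 6 (merge): HEAD=topic@B [fix=A main=M topic=B]
After op 7 (reset): HEAD=topic@A [fix=A main=M topic=A]
After op 8 (commit): HEAD=topic@H [fix=A main=M topic=H]
commit A: parents=[]
commit B: parents=['M', 'A']
commit H: parents=['A']
commit K: parents=['A']
commit M: parents=['K']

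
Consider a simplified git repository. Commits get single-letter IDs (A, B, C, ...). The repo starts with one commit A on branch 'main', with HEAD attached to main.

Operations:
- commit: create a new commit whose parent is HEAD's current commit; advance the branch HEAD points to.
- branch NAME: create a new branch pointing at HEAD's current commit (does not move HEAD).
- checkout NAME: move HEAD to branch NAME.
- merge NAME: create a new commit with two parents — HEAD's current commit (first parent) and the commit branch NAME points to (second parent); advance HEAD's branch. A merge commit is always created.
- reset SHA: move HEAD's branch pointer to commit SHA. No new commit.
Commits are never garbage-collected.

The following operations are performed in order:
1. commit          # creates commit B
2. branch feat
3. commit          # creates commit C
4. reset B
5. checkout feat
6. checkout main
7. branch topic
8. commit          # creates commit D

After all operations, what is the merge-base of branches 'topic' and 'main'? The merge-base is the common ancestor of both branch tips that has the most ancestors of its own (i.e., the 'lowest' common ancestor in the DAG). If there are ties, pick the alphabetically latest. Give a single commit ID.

Answer: B

Derivation:
After op 1 (commit): HEAD=main@B [main=B]
After op 2 (branch): HEAD=main@B [feat=B main=B]
After op 3 (commit): HEAD=main@C [feat=B main=C]
After op 4 (reset): HEAD=main@B [feat=B main=B]
After op 5 (checkout): HEAD=feat@B [feat=B main=B]
After op 6 (checkout): HEAD=main@B [feat=B main=B]
After op 7 (branch): HEAD=main@B [feat=B main=B topic=B]
After op 8 (commit): HEAD=main@D [feat=B main=D topic=B]
ancestors(topic=B): ['A', 'B']
ancestors(main=D): ['A', 'B', 'D']
common: ['A', 'B']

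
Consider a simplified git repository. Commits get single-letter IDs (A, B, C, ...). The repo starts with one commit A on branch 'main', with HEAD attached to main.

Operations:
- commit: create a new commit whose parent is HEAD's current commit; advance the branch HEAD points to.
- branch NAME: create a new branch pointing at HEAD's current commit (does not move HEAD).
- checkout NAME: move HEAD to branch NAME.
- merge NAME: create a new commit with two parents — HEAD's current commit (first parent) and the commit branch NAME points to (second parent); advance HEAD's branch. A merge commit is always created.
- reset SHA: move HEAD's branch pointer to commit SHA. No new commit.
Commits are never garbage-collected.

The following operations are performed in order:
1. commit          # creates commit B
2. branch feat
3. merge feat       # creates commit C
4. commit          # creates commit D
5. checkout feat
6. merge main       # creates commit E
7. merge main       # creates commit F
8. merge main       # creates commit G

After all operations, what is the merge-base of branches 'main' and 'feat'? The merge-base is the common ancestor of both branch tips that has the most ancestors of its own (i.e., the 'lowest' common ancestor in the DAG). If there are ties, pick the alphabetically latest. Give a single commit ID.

Answer: D

Derivation:
After op 1 (commit): HEAD=main@B [main=B]
After op 2 (branch): HEAD=main@B [feat=B main=B]
After op 3 (merge): HEAD=main@C [feat=B main=C]
After op 4 (commit): HEAD=main@D [feat=B main=D]
After op 5 (checkout): HEAD=feat@B [feat=B main=D]
After op 6 (merge): HEAD=feat@E [feat=E main=D]
After op 7 (merge): HEAD=feat@F [feat=F main=D]
After op 8 (merge): HEAD=feat@G [feat=G main=D]
ancestors(main=D): ['A', 'B', 'C', 'D']
ancestors(feat=G): ['A', 'B', 'C', 'D', 'E', 'F', 'G']
common: ['A', 'B', 'C', 'D']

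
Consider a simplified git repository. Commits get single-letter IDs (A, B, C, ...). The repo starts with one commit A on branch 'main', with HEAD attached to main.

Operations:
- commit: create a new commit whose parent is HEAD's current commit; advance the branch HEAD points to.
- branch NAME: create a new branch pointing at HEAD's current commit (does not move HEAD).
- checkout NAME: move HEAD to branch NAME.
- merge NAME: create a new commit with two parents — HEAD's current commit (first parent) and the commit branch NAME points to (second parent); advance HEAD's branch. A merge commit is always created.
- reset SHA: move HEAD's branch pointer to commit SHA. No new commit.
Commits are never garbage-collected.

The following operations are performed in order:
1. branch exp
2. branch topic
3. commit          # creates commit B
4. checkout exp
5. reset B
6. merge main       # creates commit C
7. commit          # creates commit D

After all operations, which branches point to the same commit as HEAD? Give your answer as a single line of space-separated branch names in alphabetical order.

Answer: exp

Derivation:
After op 1 (branch): HEAD=main@A [exp=A main=A]
After op 2 (branch): HEAD=main@A [exp=A main=A topic=A]
After op 3 (commit): HEAD=main@B [exp=A main=B topic=A]
After op 4 (checkout): HEAD=exp@A [exp=A main=B topic=A]
After op 5 (reset): HEAD=exp@B [exp=B main=B topic=A]
After op 6 (merge): HEAD=exp@C [exp=C main=B topic=A]
After op 7 (commit): HEAD=exp@D [exp=D main=B topic=A]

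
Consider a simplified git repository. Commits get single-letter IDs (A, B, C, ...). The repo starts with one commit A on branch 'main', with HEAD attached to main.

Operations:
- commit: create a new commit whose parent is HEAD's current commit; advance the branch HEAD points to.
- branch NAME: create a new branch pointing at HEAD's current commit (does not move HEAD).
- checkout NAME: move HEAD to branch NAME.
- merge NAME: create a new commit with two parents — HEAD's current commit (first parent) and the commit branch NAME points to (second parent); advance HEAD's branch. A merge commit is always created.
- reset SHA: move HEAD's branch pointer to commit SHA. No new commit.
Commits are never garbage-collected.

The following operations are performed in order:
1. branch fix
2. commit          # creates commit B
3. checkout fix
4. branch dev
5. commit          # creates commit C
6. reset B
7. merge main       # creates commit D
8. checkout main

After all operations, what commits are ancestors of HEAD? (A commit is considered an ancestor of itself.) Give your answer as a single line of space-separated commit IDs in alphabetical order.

Answer: A B

Derivation:
After op 1 (branch): HEAD=main@A [fix=A main=A]
After op 2 (commit): HEAD=main@B [fix=A main=B]
After op 3 (checkout): HEAD=fix@A [fix=A main=B]
After op 4 (branch): HEAD=fix@A [dev=A fix=A main=B]
After op 5 (commit): HEAD=fix@C [dev=A fix=C main=B]
After op 6 (reset): HEAD=fix@B [dev=A fix=B main=B]
After op 7 (merge): HEAD=fix@D [dev=A fix=D main=B]
After op 8 (checkout): HEAD=main@B [dev=A fix=D main=B]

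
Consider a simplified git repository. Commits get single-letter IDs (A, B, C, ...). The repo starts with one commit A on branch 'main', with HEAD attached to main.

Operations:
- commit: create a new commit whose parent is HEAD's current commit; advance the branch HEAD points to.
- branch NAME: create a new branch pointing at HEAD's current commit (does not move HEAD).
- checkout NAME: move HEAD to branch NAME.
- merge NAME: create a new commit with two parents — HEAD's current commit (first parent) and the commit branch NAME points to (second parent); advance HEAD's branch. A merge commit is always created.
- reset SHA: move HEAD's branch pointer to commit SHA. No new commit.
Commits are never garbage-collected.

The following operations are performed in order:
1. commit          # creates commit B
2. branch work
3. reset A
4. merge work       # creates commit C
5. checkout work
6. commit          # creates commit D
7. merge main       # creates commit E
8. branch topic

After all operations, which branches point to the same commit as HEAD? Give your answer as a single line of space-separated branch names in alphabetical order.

Answer: topic work

Derivation:
After op 1 (commit): HEAD=main@B [main=B]
After op 2 (branch): HEAD=main@B [main=B work=B]
After op 3 (reset): HEAD=main@A [main=A work=B]
After op 4 (merge): HEAD=main@C [main=C work=B]
After op 5 (checkout): HEAD=work@B [main=C work=B]
After op 6 (commit): HEAD=work@D [main=C work=D]
After op 7 (merge): HEAD=work@E [main=C work=E]
After op 8 (branch): HEAD=work@E [main=C topic=E work=E]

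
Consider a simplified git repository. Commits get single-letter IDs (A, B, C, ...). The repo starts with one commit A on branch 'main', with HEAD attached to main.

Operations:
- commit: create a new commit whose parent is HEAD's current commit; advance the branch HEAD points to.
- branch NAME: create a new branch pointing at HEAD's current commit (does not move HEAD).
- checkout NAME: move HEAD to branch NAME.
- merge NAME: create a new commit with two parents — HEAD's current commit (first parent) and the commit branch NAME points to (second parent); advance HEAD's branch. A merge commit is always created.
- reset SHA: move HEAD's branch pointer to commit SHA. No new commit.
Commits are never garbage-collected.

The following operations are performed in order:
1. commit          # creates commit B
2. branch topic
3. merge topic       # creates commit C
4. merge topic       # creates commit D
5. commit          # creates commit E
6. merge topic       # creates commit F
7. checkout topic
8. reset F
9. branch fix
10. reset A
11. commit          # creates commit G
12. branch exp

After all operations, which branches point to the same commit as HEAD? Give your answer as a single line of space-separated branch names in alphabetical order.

Answer: exp topic

Derivation:
After op 1 (commit): HEAD=main@B [main=B]
After op 2 (branch): HEAD=main@B [main=B topic=B]
After op 3 (merge): HEAD=main@C [main=C topic=B]
After op 4 (merge): HEAD=main@D [main=D topic=B]
After op 5 (commit): HEAD=main@E [main=E topic=B]
After op 6 (merge): HEAD=main@F [main=F topic=B]
After op 7 (checkout): HEAD=topic@B [main=F topic=B]
After op 8 (reset): HEAD=topic@F [main=F topic=F]
After op 9 (branch): HEAD=topic@F [fix=F main=F topic=F]
After op 10 (reset): HEAD=topic@A [fix=F main=F topic=A]
After op 11 (commit): HEAD=topic@G [fix=F main=F topic=G]
After op 12 (branch): HEAD=topic@G [exp=G fix=F main=F topic=G]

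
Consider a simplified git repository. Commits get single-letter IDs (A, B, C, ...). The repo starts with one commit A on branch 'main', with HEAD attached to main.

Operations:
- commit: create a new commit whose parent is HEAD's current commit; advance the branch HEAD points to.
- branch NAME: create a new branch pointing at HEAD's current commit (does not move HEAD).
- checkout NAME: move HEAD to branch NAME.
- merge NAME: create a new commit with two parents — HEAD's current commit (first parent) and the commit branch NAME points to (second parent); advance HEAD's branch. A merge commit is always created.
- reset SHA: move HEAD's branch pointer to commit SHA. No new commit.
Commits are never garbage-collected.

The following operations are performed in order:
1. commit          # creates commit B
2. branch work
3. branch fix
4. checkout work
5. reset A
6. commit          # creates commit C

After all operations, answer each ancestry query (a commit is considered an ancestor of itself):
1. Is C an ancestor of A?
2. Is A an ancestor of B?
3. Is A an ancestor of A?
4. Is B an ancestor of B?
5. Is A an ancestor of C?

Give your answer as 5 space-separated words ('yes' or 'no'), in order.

After op 1 (commit): HEAD=main@B [main=B]
After op 2 (branch): HEAD=main@B [main=B work=B]
After op 3 (branch): HEAD=main@B [fix=B main=B work=B]
After op 4 (checkout): HEAD=work@B [fix=B main=B work=B]
After op 5 (reset): HEAD=work@A [fix=B main=B work=A]
After op 6 (commit): HEAD=work@C [fix=B main=B work=C]
ancestors(A) = {A}; C in? no
ancestors(B) = {A,B}; A in? yes
ancestors(A) = {A}; A in? yes
ancestors(B) = {A,B}; B in? yes
ancestors(C) = {A,C}; A in? yes

Answer: no yes yes yes yes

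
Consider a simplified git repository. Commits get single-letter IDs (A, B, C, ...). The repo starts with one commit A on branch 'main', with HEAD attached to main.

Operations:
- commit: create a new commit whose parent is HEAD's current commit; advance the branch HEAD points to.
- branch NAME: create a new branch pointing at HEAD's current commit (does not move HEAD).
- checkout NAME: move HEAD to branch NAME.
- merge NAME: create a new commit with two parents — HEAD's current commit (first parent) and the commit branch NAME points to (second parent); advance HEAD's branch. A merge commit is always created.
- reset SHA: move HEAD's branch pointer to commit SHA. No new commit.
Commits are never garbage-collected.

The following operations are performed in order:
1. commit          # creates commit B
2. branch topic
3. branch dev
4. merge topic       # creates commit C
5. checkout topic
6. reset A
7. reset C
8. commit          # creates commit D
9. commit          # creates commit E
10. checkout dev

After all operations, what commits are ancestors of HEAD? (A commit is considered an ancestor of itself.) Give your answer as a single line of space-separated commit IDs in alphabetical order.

Answer: A B

Derivation:
After op 1 (commit): HEAD=main@B [main=B]
After op 2 (branch): HEAD=main@B [main=B topic=B]
After op 3 (branch): HEAD=main@B [dev=B main=B topic=B]
After op 4 (merge): HEAD=main@C [dev=B main=C topic=B]
After op 5 (checkout): HEAD=topic@B [dev=B main=C topic=B]
After op 6 (reset): HEAD=topic@A [dev=B main=C topic=A]
After op 7 (reset): HEAD=topic@C [dev=B main=C topic=C]
After op 8 (commit): HEAD=topic@D [dev=B main=C topic=D]
After op 9 (commit): HEAD=topic@E [dev=B main=C topic=E]
After op 10 (checkout): HEAD=dev@B [dev=B main=C topic=E]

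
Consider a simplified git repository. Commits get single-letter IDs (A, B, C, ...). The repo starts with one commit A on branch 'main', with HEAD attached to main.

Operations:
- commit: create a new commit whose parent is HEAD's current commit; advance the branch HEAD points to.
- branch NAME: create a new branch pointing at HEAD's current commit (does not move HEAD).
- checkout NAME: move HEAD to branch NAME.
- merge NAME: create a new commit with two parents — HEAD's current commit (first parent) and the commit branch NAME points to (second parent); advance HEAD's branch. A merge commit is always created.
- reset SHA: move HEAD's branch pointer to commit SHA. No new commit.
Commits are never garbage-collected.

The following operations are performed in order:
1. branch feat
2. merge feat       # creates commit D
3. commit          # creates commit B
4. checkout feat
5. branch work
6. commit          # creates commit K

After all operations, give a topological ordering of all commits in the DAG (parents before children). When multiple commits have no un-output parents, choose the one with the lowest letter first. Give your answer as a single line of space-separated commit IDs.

Answer: A D B K

Derivation:
After op 1 (branch): HEAD=main@A [feat=A main=A]
After op 2 (merge): HEAD=main@D [feat=A main=D]
After op 3 (commit): HEAD=main@B [feat=A main=B]
After op 4 (checkout): HEAD=feat@A [feat=A main=B]
After op 5 (branch): HEAD=feat@A [feat=A main=B work=A]
After op 6 (commit): HEAD=feat@K [feat=K main=B work=A]
commit A: parents=[]
commit B: parents=['D']
commit D: parents=['A', 'A']
commit K: parents=['A']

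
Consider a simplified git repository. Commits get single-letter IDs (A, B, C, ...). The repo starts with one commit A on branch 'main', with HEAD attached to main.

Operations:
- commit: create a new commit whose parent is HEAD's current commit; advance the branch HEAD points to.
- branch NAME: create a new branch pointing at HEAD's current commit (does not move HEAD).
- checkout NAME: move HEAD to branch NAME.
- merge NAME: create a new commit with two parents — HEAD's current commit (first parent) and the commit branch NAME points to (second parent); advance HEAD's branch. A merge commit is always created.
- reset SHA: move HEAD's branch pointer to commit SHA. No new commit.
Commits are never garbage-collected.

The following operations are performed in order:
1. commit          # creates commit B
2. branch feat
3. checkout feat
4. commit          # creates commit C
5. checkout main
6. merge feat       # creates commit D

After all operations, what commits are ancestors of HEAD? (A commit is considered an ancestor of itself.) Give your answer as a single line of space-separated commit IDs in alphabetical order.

Answer: A B C D

Derivation:
After op 1 (commit): HEAD=main@B [main=B]
After op 2 (branch): HEAD=main@B [feat=B main=B]
After op 3 (checkout): HEAD=feat@B [feat=B main=B]
After op 4 (commit): HEAD=feat@C [feat=C main=B]
After op 5 (checkout): HEAD=main@B [feat=C main=B]
After op 6 (merge): HEAD=main@D [feat=C main=D]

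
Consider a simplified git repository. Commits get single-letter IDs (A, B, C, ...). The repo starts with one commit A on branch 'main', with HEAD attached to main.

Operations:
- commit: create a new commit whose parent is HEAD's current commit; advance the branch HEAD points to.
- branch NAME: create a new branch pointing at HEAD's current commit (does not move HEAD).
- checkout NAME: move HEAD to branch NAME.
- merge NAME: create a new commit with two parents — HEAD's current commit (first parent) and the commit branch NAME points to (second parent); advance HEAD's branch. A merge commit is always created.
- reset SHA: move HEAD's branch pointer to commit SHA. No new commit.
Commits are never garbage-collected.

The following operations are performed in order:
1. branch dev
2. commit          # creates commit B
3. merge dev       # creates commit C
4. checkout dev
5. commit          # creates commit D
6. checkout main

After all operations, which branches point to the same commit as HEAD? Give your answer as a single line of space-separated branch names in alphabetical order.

Answer: main

Derivation:
After op 1 (branch): HEAD=main@A [dev=A main=A]
After op 2 (commit): HEAD=main@B [dev=A main=B]
After op 3 (merge): HEAD=main@C [dev=A main=C]
After op 4 (checkout): HEAD=dev@A [dev=A main=C]
After op 5 (commit): HEAD=dev@D [dev=D main=C]
After op 6 (checkout): HEAD=main@C [dev=D main=C]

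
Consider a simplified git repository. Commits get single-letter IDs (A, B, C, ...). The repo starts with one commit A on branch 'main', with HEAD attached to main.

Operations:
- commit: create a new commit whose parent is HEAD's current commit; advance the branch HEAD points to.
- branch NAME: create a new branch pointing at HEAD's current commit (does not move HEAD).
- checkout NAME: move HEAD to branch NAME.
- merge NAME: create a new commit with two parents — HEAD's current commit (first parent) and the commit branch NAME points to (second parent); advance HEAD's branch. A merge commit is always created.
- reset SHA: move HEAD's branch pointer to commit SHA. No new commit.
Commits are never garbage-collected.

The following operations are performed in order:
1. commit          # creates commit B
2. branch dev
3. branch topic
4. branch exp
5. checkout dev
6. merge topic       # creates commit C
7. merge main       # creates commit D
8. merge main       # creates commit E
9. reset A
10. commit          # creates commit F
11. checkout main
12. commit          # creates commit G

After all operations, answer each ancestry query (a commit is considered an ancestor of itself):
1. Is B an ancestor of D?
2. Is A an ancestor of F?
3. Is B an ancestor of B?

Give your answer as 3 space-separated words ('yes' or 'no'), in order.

Answer: yes yes yes

Derivation:
After op 1 (commit): HEAD=main@B [main=B]
After op 2 (branch): HEAD=main@B [dev=B main=B]
After op 3 (branch): HEAD=main@B [dev=B main=B topic=B]
After op 4 (branch): HEAD=main@B [dev=B exp=B main=B topic=B]
After op 5 (checkout): HEAD=dev@B [dev=B exp=B main=B topic=B]
After op 6 (merge): HEAD=dev@C [dev=C exp=B main=B topic=B]
After op 7 (merge): HEAD=dev@D [dev=D exp=B main=B topic=B]
After op 8 (merge): HEAD=dev@E [dev=E exp=B main=B topic=B]
After op 9 (reset): HEAD=dev@A [dev=A exp=B main=B topic=B]
After op 10 (commit): HEAD=dev@F [dev=F exp=B main=B topic=B]
After op 11 (checkout): HEAD=main@B [dev=F exp=B main=B topic=B]
After op 12 (commit): HEAD=main@G [dev=F exp=B main=G topic=B]
ancestors(D) = {A,B,C,D}; B in? yes
ancestors(F) = {A,F}; A in? yes
ancestors(B) = {A,B}; B in? yes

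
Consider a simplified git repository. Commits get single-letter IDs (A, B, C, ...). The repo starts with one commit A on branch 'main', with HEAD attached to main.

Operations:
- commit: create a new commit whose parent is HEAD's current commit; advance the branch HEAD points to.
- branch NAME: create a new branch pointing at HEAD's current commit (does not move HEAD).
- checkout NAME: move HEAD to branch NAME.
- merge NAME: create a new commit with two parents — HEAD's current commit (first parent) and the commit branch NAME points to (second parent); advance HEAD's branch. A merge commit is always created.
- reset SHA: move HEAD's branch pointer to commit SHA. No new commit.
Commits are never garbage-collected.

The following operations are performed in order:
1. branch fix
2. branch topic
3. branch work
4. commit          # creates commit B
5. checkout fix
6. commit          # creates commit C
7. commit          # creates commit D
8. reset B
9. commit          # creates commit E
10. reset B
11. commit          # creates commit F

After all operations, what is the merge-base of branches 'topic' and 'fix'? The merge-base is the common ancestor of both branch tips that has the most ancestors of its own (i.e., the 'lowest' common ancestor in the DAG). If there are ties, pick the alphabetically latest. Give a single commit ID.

After op 1 (branch): HEAD=main@A [fix=A main=A]
After op 2 (branch): HEAD=main@A [fix=A main=A topic=A]
After op 3 (branch): HEAD=main@A [fix=A main=A topic=A work=A]
After op 4 (commit): HEAD=main@B [fix=A main=B topic=A work=A]
After op 5 (checkout): HEAD=fix@A [fix=A main=B topic=A work=A]
After op 6 (commit): HEAD=fix@C [fix=C main=B topic=A work=A]
After op 7 (commit): HEAD=fix@D [fix=D main=B topic=A work=A]
After op 8 (reset): HEAD=fix@B [fix=B main=B topic=A work=A]
After op 9 (commit): HEAD=fix@E [fix=E main=B topic=A work=A]
After op 10 (reset): HEAD=fix@B [fix=B main=B topic=A work=A]
After op 11 (commit): HEAD=fix@F [fix=F main=B topic=A work=A]
ancestors(topic=A): ['A']
ancestors(fix=F): ['A', 'B', 'F']
common: ['A']

Answer: A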